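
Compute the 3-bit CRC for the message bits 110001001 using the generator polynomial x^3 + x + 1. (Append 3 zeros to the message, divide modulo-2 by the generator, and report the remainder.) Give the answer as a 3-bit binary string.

011

Append 3 zeros: 110001001000. Divide by 1011 (XOR where the leading bit is 1):
  pos 0: 1100 XOR 1011 = 0111
  pos 1: 1110 XOR 1011 = 0101
  pos 2: 1011 XOR 1011 = 0000
  pos 8: 1000 XOR 1011 = 0011
Remainder (last 3 bits) = 011. This is the CRC / FCS.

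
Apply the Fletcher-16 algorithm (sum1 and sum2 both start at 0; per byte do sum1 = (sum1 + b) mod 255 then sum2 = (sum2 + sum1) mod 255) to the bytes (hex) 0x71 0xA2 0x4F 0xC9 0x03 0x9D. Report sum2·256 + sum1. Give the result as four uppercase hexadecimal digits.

Running sums (mod 255):
  after byte 0 (0x71): sum1=113, sum2=113
  after byte 1 (0xA2): sum1=20, sum2=133
  after byte 2 (0x4F): sum1=99, sum2=232
  after byte 3 (0xC9): sum1=45, sum2=22
  after byte 4 (0x03): sum1=48, sum2=70
  after byte 5 (0x9D): sum1=205, sum2=20
Checksum = sum2·256 + sum1 = 20·256 + 205 = 5325 = 0x14CD.

14CD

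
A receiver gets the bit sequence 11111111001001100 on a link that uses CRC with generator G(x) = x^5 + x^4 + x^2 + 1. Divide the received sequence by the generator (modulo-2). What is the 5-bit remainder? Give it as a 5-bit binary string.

01011

Modulo-2 division of 11111111001001100 by 110101:
  pos 0: 111111 XOR 110101 = 001010
  pos 2: 101011 XOR 110101 = 011110
  pos 3: 111100 XOR 110101 = 001001
  pos 5: 100101 XOR 110101 = 010000
  pos 6: 100000 XOR 110101 = 010101
  pos 7: 101010 XOR 110101 = 011111
  pos 8: 111111 XOR 110101 = 001010
  pos 10: 101010 XOR 110101 = 011111
  pos 11: 111110 XOR 110101 = 001011
Remainder = 01011 (nonzero — an error is detected).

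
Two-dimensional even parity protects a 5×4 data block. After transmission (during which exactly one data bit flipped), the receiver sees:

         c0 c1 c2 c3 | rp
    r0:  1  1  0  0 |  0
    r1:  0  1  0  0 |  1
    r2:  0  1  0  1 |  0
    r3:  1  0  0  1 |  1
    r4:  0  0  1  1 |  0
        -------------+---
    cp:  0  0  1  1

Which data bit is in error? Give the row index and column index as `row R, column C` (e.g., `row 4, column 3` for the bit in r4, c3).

row 3, column 1

Recompute each row's even parity and compare to rp:
  r0: data parity 0, sent rp 0 → ok
  r1: data parity 1, sent rp 1 → ok
  r2: data parity 0, sent rp 0 → ok
  r3: data parity 0, sent rp 1 → mismatch
  r4: data parity 0, sent rp 0 → ok
Recompute each column's even parity and compare to cp:
  c0: data parity 0, sent cp 0 → ok
  c1: data parity 1, sent cp 0 → mismatch
  c2: data parity 1, sent cp 1 → ok
  c3: data parity 1, sent cp 1 → ok
Exactly one row (r3) and one column (c1) fail → the flipped bit is at their intersection.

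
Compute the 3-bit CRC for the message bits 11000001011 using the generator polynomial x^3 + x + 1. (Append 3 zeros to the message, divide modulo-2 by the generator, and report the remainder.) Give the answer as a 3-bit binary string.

Append 3 zeros: 11000001011000. Divide by 1011 (XOR where the leading bit is 1):
  pos 0: 1100 XOR 1011 = 0111
  pos 1: 1110 XOR 1011 = 0101
  pos 2: 1010 XOR 1011 = 0001
  pos 5: 1010 XOR 1011 = 0001
  pos 8: 1110 XOR 1011 = 0101
  pos 9: 1010 XOR 1011 = 0001
Remainder (last 3 bits) = 010. This is the CRC / FCS.

010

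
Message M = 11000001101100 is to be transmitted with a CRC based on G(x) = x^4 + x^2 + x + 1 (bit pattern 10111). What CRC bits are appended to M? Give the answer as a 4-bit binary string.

1010

Append 4 zeros: 110000011011000000. Divide by 10111 (XOR where the leading bit is 1):
  pos 0: 11000 XOR 10111 = 01111
  pos 1: 11110 XOR 10111 = 01001
  pos 2: 10010 XOR 10111 = 00101
  pos 4: 10111 XOR 10111 = 00000
  pos 10: 11000 XOR 10111 = 01111
  pos 11: 11110 XOR 10111 = 01001
  pos 12: 10010 XOR 10111 = 00101
Remainder (last 4 bits) = 1010. This is the CRC / FCS.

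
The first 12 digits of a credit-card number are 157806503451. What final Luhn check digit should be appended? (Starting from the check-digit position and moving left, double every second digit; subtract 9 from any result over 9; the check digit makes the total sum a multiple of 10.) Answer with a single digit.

Partial digits right→left: 1 5 4 3 0 5 6 0 8 7 5 1
Double every second digit counting from the check-digit position (so the 1st, 3rd, 5th, ... of the partial from the right).
  doubled (with −9 where >9): 2 8 0 3 7 1 → sum 21
  kept as-is: 5 3 5 0 7 1 → sum 21
Total = 21 + 21 = 42.
Check digit = (10 − (42 mod 10)) mod 10 = 8.

8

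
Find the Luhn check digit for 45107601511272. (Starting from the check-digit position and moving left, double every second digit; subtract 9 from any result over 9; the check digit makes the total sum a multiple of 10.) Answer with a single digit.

9

Partial digits right→left: 2 7 2 1 1 5 1 0 6 7 0 1 5 4
Double every second digit counting from the check-digit position (so the 1st, 3rd, 5th, ... of the partial from the right).
  doubled (with −9 where >9): 4 4 2 2 3 0 1 → sum 16
  kept as-is: 7 1 5 0 7 1 4 → sum 25
Total = 16 + 25 = 41.
Check digit = (10 − (41 mod 10)) mod 10 = 9.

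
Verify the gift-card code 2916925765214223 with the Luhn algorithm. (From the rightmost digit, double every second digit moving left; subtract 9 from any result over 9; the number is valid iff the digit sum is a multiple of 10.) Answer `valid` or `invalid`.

From the right, keep odd positions and double even positions (subtract 9 from any doubled value over 9):
  doubled (positions 2,4,...): 4 8 4 3 1 9 2 4 → sum 35
  kept (positions 1,3,...): 3 2 1 5 7 2 6 9 → sum 35
Total = 70.
70 mod 10 = 0, so the number is valid.

valid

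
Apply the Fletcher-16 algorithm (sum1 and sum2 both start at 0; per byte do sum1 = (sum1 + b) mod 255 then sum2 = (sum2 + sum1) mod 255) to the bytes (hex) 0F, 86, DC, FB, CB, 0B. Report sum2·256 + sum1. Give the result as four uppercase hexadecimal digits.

Running sums (mod 255):
  after byte 0 (0F): sum1=15, sum2=15
  after byte 1 (86): sum1=149, sum2=164
  after byte 2 (DC): sum1=114, sum2=23
  after byte 3 (FB): sum1=110, sum2=133
  after byte 4 (CB): sum1=58, sum2=191
  after byte 5 (0B): sum1=69, sum2=5
Checksum = sum2·256 + sum1 = 5·256 + 69 = 1349 = 0x0545.

0545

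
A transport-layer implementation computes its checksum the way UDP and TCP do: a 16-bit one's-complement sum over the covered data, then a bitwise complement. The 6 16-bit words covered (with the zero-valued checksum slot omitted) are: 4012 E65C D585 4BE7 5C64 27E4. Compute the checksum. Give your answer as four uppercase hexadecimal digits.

One's-complement addition (fold any carry out of bit 15 back into bit 0):
  0x4012 + 0xE65C = 0x1266E → wrap carry → 0x266F
  0x266F + 0xD585 = 0x0FBF4
  0xFBF4 + 0x4BE7 = 0x147DB → wrap carry → 0x47DC
  0x47DC + 0x5C64 = 0x0A440
  0xA440 + 0x27E4 = 0x0CC24
One's-complement sum = 0xCC24.
Checksum = ~0xCC24 & 0xFFFF = 0x33DB.

33DB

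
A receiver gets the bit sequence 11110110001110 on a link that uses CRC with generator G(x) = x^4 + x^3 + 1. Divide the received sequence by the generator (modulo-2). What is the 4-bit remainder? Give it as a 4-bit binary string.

Modulo-2 division of 11110110001110 by 11001:
  pos 0: 11110 XOR 11001 = 00111
  pos 2: 11111 XOR 11001 = 00110
  pos 4: 11000 XOR 11001 = 00001
  pos 8: 10111 XOR 11001 = 01110
  pos 9: 11100 XOR 11001 = 00101
Remainder = 0101 (nonzero — an error is detected).

0101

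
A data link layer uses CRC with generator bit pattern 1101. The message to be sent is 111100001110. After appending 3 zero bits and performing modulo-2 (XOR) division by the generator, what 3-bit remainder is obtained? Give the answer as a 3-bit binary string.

001

Append 3 zeros: 111100001110000. Divide by 1101 (XOR where the leading bit is 1):
  pos 0: 1111 XOR 1101 = 0010
  pos 2: 1000 XOR 1101 = 0101
  pos 3: 1010 XOR 1101 = 0111
  pos 4: 1110 XOR 1101 = 0011
  pos 6: 1111 XOR 1101 = 0010
  pos 8: 1010 XOR 1101 = 0111
  pos 9: 1110 XOR 1101 = 0011
  pos 11: 1100 XOR 1101 = 0001
Remainder (last 3 bits) = 001. This is the CRC / FCS.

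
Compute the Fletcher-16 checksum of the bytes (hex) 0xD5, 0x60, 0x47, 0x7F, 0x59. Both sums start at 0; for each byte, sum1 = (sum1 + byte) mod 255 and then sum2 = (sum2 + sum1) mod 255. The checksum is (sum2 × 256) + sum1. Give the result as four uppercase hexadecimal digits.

Running sums (mod 255):
  after byte 0 (0xD5): sum1=213, sum2=213
  after byte 1 (0x60): sum1=54, sum2=12
  after byte 2 (0x47): sum1=125, sum2=137
  after byte 3 (0x7F): sum1=252, sum2=134
  after byte 4 (0x59): sum1=86, sum2=220
Checksum = sum2·256 + sum1 = 220·256 + 86 = 56406 = 0xDC56.

DC56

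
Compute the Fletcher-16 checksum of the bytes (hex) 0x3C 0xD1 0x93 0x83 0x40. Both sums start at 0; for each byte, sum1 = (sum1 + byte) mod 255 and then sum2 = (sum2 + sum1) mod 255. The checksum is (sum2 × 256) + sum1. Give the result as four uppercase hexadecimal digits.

Running sums (mod 255):
  after byte 0 (0x3C): sum1=60, sum2=60
  after byte 1 (0xD1): sum1=14, sum2=74
  after byte 2 (0x93): sum1=161, sum2=235
  after byte 3 (0x83): sum1=37, sum2=17
  after byte 4 (0x40): sum1=101, sum2=118
Checksum = sum2·256 + sum1 = 118·256 + 101 = 30309 = 0x7665.

7665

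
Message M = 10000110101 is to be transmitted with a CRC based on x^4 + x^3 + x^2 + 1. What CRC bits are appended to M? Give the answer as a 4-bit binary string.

Append 4 zeros: 100001101010000. Divide by 11101 (XOR where the leading bit is 1):
  pos 0: 10000 XOR 11101 = 01101
  pos 1: 11011 XOR 11101 = 00110
  pos 3: 11010 XOR 11101 = 00111
  pos 5: 11110 XOR 11101 = 00011
  pos 8: 11100 XOR 11101 = 00001
Remainder (last 4 bits) = 0100. This is the CRC / FCS.

0100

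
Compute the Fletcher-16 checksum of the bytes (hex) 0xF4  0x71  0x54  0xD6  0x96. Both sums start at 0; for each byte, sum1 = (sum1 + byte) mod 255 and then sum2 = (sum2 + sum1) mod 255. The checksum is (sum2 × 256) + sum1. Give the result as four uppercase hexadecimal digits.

Running sums (mod 255):
  after byte 0 (0xF4): sum1=244, sum2=244
  after byte 1 (0x71): sum1=102, sum2=91
  after byte 2 (0x54): sum1=186, sum2=22
  after byte 3 (0xD6): sum1=145, sum2=167
  after byte 4 (0x96): sum1=40, sum2=207
Checksum = sum2·256 + sum1 = 207·256 + 40 = 53032 = 0xCF28.

CF28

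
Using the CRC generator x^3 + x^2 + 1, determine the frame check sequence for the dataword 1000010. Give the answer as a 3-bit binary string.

Append 3 zeros: 1000010000. Divide by 1101 (XOR where the leading bit is 1):
  pos 0: 1000 XOR 1101 = 0101
  pos 1: 1010 XOR 1101 = 0111
  pos 2: 1111 XOR 1101 = 0010
  pos 4: 1000 XOR 1101 = 0101
  pos 5: 1010 XOR 1101 = 0111
  pos 6: 1110 XOR 1101 = 0011
Remainder (last 3 bits) = 011. This is the CRC / FCS.

011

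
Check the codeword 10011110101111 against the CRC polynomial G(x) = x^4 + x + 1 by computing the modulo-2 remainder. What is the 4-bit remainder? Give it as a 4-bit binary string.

Modulo-2 division of 10011110101111 by 10011:
  pos 0: 10011 XOR 10011 = 00000
  pos 5: 11010 XOR 10011 = 01001
  pos 6: 10011 XOR 10011 = 00000
Remainder = 0111 (nonzero — an error is detected).

0111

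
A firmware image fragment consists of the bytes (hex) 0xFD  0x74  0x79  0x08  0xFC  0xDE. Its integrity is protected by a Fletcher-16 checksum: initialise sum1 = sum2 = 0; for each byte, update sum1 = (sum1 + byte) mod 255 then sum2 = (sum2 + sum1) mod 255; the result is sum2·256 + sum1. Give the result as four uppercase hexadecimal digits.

11CF

Running sums (mod 255):
  after byte 0 (0xFD): sum1=253, sum2=253
  after byte 1 (0x74): sum1=114, sum2=112
  after byte 2 (0x79): sum1=235, sum2=92
  after byte 3 (0x08): sum1=243, sum2=80
  after byte 4 (0xFC): sum1=240, sum2=65
  after byte 5 (0xDE): sum1=207, sum2=17
Checksum = sum2·256 + sum1 = 17·256 + 207 = 4559 = 0x11CF.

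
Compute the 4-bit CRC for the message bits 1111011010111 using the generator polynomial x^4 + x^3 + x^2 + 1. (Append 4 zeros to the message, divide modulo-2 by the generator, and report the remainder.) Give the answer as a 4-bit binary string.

Append 4 zeros: 11110110101110000. Divide by 11101 (XOR where the leading bit is 1):
  pos 0: 11110 XOR 11101 = 00011
  pos 3: 11110 XOR 11101 = 00011
  pos 6: 11101 XOR 11101 = 00000
  pos 11: 11000 XOR 11101 = 00101
Remainder (last 4 bits) = 1010. This is the CRC / FCS.

1010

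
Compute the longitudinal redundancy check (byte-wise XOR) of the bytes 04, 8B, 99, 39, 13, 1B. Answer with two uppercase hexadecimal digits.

27

XOR the bytes together:
  start with 0x04
  0x04 ⊕ 0x8B = 0x8F
  0x8F ⊕ 0x99 = 0x16
  0x16 ⊕ 0x39 = 0x2F
  0x2F ⊕ 0x13 = 0x3C
  0x3C ⊕ 0x1B = 0x27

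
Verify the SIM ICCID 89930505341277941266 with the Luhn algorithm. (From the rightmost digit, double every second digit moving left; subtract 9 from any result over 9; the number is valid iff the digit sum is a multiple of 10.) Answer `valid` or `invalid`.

From the right, keep odd positions and double even positions (subtract 9 from any doubled value over 9):
  doubled (positions 2,4,...): 3 2 9 5 2 6 0 0 9 7 → sum 43
  kept (positions 1,3,...): 6 2 4 7 2 4 5 5 3 9 → sum 47
Total = 90.
90 mod 10 = 0, so the number is valid.

valid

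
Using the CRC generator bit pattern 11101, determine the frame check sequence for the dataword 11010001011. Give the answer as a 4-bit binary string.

1001

Append 4 zeros: 110100010110000. Divide by 11101 (XOR where the leading bit is 1):
  pos 0: 11010 XOR 11101 = 00111
  pos 2: 11100 XOR 11101 = 00001
  pos 6: 11011 XOR 11101 = 00110
  pos 8: 11000 XOR 11101 = 00101
  pos 10: 10100 XOR 11101 = 01001
Remainder (last 4 bits) = 1001. This is the CRC / FCS.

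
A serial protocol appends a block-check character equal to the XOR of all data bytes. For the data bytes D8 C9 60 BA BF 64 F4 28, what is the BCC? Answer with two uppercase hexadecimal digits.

XOR the bytes together:
  start with 0xD8
  0xD8 ⊕ 0xC9 = 0x11
  0x11 ⊕ 0x60 = 0x71
  0x71 ⊕ 0xBA = 0xCB
  0xCB ⊕ 0xBF = 0x74
  0x74 ⊕ 0x64 = 0x10
  0x10 ⊕ 0xF4 = 0xE4
  0xE4 ⊕ 0x28 = 0xCC

CC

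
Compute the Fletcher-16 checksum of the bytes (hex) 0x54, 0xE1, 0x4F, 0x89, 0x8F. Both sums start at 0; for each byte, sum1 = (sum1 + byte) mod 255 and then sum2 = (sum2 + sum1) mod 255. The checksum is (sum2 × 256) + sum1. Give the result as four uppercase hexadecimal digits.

Running sums (mod 255):
  after byte 0 (0x54): sum1=84, sum2=84
  after byte 1 (0xE1): sum1=54, sum2=138
  after byte 2 (0x4F): sum1=133, sum2=16
  after byte 3 (0x89): sum1=15, sum2=31
  after byte 4 (0x8F): sum1=158, sum2=189
Checksum = sum2·256 + sum1 = 189·256 + 158 = 48542 = 0xBD9E.

BD9E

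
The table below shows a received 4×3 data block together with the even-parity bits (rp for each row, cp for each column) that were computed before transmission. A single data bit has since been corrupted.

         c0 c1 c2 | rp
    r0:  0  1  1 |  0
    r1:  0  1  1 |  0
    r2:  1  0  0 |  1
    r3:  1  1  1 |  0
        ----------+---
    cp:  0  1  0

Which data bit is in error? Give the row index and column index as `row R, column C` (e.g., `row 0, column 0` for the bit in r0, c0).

Recompute each row's even parity and compare to rp:
  r0: data parity 0, sent rp 0 → ok
  r1: data parity 0, sent rp 0 → ok
  r2: data parity 1, sent rp 1 → ok
  r3: data parity 1, sent rp 0 → mismatch
Recompute each column's even parity and compare to cp:
  c0: data parity 0, sent cp 0 → ok
  c1: data parity 1, sent cp 1 → ok
  c2: data parity 1, sent cp 0 → mismatch
Exactly one row (r3) and one column (c2) fail → the flipped bit is at their intersection.

row 3, column 2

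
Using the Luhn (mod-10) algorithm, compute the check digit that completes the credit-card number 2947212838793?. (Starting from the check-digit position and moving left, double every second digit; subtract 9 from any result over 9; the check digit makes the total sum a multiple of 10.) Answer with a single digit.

Partial digits right→left: 3 9 7 8 3 8 2 1 2 7 4 9 2
Double every second digit counting from the check-digit position (so the 1st, 3rd, 5th, ... of the partial from the right).
  doubled (with −9 where >9): 6 5 6 4 4 8 4 → sum 37
  kept as-is: 9 8 8 1 7 9 → sum 42
Total = 37 + 42 = 79.
Check digit = (10 − (79 mod 10)) mod 10 = 1.

1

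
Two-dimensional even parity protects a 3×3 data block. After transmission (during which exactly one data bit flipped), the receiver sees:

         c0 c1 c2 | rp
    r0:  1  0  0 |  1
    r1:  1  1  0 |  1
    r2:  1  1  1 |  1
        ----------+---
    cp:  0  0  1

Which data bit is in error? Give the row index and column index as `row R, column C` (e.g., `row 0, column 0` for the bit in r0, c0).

Recompute each row's even parity and compare to rp:
  r0: data parity 1, sent rp 1 → ok
  r1: data parity 0, sent rp 1 → mismatch
  r2: data parity 1, sent rp 1 → ok
Recompute each column's even parity and compare to cp:
  c0: data parity 1, sent cp 0 → mismatch
  c1: data parity 0, sent cp 0 → ok
  c2: data parity 1, sent cp 1 → ok
Exactly one row (r1) and one column (c0) fail → the flipped bit is at their intersection.

row 1, column 0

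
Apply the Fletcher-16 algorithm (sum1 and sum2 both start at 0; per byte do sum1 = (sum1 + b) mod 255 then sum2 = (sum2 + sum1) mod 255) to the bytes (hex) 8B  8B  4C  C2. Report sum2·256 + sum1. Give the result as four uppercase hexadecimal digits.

2C26

Running sums (mod 255):
  after byte 0 (8B): sum1=139, sum2=139
  after byte 1 (8B): sum1=23, sum2=162
  after byte 2 (4C): sum1=99, sum2=6
  after byte 3 (C2): sum1=38, sum2=44
Checksum = sum2·256 + sum1 = 44·256 + 38 = 11302 = 0x2C26.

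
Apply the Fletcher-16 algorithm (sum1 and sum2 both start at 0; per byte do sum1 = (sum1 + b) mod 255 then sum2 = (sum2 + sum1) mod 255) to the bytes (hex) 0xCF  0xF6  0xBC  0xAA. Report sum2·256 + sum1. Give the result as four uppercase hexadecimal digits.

Running sums (mod 255):
  after byte 0 (0xCF): sum1=207, sum2=207
  after byte 1 (0xF6): sum1=198, sum2=150
  after byte 2 (0xBC): sum1=131, sum2=26
  after byte 3 (0xAA): sum1=46, sum2=72
Checksum = sum2·256 + sum1 = 72·256 + 46 = 18478 = 0x482E.

482E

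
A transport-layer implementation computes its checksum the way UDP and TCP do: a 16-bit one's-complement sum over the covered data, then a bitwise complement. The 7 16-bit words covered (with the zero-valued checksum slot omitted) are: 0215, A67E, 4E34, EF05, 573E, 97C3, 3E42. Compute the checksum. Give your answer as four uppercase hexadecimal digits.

ECED

One's-complement addition (fold any carry out of bit 15 back into bit 0):
  0x0215 + 0xA67E = 0x0A893
  0xA893 + 0x4E34 = 0x0F6C7
  0xF6C7 + 0xEF05 = 0x1E5CC → wrap carry → 0xE5CD
  0xE5CD + 0x573E = 0x13D0B → wrap carry → 0x3D0C
  0x3D0C + 0x97C3 = 0x0D4CF
  0xD4CF + 0x3E42 = 0x11311 → wrap carry → 0x1312
One's-complement sum = 0x1312.
Checksum = ~0x1312 & 0xFFFF = 0xECED.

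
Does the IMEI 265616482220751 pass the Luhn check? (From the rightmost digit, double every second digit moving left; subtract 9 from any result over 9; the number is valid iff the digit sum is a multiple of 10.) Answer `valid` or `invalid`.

From the right, keep odd positions and double even positions (subtract 9 from any doubled value over 9):
  doubled (positions 2,4,...): 1 0 4 7 3 3 3 → sum 21
  kept (positions 1,3,...): 1 7 2 2 4 1 5 2 → sum 24
Total = 45.
45 mod 10 = 5, so the number is invalid.

invalid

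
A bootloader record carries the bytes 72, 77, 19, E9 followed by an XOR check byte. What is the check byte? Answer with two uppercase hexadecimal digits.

F5

XOR the bytes together:
  start with 0x72
  0x72 ⊕ 0x77 = 0x05
  0x05 ⊕ 0x19 = 0x1C
  0x1C ⊕ 0xE9 = 0xF5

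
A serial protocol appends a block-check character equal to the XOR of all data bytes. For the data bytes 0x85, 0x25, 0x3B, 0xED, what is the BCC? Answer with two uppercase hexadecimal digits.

76

XOR the bytes together:
  start with 0x85
  0x85 ⊕ 0x25 = 0xA0
  0xA0 ⊕ 0x3B = 0x9B
  0x9B ⊕ 0xED = 0x76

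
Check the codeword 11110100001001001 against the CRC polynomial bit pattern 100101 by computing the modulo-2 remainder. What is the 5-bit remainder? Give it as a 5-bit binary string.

Modulo-2 division of 11110100001001001 by 100101:
  pos 0: 111101 XOR 100101 = 011000
  pos 1: 110000 XOR 100101 = 010101
  pos 2: 101010 XOR 100101 = 001111
  pos 4: 111100 XOR 100101 = 011001
  pos 5: 110011 XOR 100101 = 010110
  pos 6: 101100 XOR 100101 = 001001
  pos 8: 100101 XOR 100101 = 000000
Remainder = 00001 (nonzero — an error is detected).

00001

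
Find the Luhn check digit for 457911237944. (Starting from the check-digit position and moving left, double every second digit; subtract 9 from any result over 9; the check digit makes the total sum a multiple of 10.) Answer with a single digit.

0

Partial digits right→left: 4 4 9 7 3 2 1 1 9 7 5 4
Double every second digit counting from the check-digit position (so the 1st, 3rd, 5th, ... of the partial from the right).
  doubled (with −9 where >9): 8 9 6 2 9 1 → sum 35
  kept as-is: 4 7 2 1 7 4 → sum 25
Total = 35 + 25 = 60.
Check digit = (10 − (60 mod 10)) mod 10 = 0.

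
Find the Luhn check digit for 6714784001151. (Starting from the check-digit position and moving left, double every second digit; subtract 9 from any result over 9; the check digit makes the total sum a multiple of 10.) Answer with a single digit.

3

Partial digits right→left: 1 5 1 1 0 0 4 8 7 4 1 7 6
Double every second digit counting from the check-digit position (so the 1st, 3rd, 5th, ... of the partial from the right).
  doubled (with −9 where >9): 2 2 0 8 5 2 3 → sum 22
  kept as-is: 5 1 0 8 4 7 → sum 25
Total = 22 + 25 = 47.
Check digit = (10 − (47 mod 10)) mod 10 = 3.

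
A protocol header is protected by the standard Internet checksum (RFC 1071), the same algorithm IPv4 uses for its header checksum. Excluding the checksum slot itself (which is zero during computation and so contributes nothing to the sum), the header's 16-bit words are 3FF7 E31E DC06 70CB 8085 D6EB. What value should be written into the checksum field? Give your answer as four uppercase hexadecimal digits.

One's-complement addition (fold any carry out of bit 15 back into bit 0):
  0x3FF7 + 0xE31E = 0x12315 → wrap carry → 0x2316
  0x2316 + 0xDC06 = 0x0FF1C
  0xFF1C + 0x70CB = 0x16FE7 → wrap carry → 0x6FE8
  0x6FE8 + 0x8085 = 0x0F06D
  0xF06D + 0xD6EB = 0x1C758 → wrap carry → 0xC759
One's-complement sum = 0xC759.
Checksum = ~0xC759 & 0xFFFF = 0x38A6.

38A6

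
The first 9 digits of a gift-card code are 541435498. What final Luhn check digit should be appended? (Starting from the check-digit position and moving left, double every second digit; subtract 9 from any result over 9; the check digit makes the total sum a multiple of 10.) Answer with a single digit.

Partial digits right→left: 8 9 4 5 3 4 1 4 5
Double every second digit counting from the check-digit position (so the 1st, 3rd, 5th, ... of the partial from the right).
  doubled (with −9 where >9): 7 8 6 2 1 → sum 24
  kept as-is: 9 5 4 4 → sum 22
Total = 24 + 22 = 46.
Check digit = (10 − (46 mod 10)) mod 10 = 4.

4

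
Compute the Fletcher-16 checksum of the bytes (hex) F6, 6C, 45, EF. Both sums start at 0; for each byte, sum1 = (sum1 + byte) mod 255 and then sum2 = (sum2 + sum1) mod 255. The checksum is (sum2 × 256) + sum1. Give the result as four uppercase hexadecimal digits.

Running sums (mod 255):
  after byte 0 (F6): sum1=246, sum2=246
  after byte 1 (6C): sum1=99, sum2=90
  after byte 2 (45): sum1=168, sum2=3
  after byte 3 (EF): sum1=152, sum2=155
Checksum = sum2·256 + sum1 = 155·256 + 152 = 39832 = 0x9B98.

9B98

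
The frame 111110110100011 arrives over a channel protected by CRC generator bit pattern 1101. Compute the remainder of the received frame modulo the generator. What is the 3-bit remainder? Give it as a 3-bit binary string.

Modulo-2 division of 111110110100011 by 1101:
  pos 0: 1111 XOR 1101 = 0010
  pos 2: 1010 XOR 1101 = 0111
  pos 3: 1111 XOR 1101 = 0010
  pos 5: 1010 XOR 1101 = 0111
  pos 6: 1111 XOR 1101 = 0010
  pos 8: 1000 XOR 1101 = 0101
  pos 9: 1010 XOR 1101 = 0111
  pos 10: 1111 XOR 1101 = 0010
Remainder = 101 (nonzero — an error is detected).

101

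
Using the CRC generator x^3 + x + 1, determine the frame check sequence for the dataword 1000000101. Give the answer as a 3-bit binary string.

Append 3 zeros: 1000000101000. Divide by 1011 (XOR where the leading bit is 1):
  pos 0: 1000 XOR 1011 = 0011
  pos 2: 1100 XOR 1011 = 0111
  pos 3: 1110 XOR 1011 = 0101
  pos 4: 1011 XOR 1011 = 0000
  pos 9: 1000 XOR 1011 = 0011
Remainder (last 3 bits) = 011. This is the CRC / FCS.

011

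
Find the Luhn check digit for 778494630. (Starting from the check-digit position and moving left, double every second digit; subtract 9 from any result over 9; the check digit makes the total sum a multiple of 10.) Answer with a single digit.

Partial digits right→left: 0 3 6 4 9 4 8 7 7
Double every second digit counting from the check-digit position (so the 1st, 3rd, 5th, ... of the partial from the right).
  doubled (with −9 where >9): 0 3 9 7 5 → sum 24
  kept as-is: 3 4 4 7 → sum 18
Total = 24 + 18 = 42.
Check digit = (10 − (42 mod 10)) mod 10 = 8.

8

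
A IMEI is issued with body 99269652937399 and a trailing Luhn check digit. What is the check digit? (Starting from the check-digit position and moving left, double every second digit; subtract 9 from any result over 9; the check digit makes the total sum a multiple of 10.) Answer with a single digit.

Partial digits right→left: 9 9 3 7 3 9 2 5 6 9 6 2 9 9
Double every second digit counting from the check-digit position (so the 1st, 3rd, 5th, ... of the partial from the right).
  doubled (with −9 where >9): 9 6 6 4 3 3 9 → sum 40
  kept as-is: 9 7 9 5 9 2 9 → sum 50
Total = 40 + 50 = 90.
Check digit = (10 − (90 mod 10)) mod 10 = 0.

0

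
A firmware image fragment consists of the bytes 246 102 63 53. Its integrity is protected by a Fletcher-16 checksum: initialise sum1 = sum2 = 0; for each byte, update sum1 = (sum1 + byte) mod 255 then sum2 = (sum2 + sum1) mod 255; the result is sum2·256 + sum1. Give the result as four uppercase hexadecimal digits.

Running sums (mod 255):
  after byte 0 (246): sum1=246, sum2=246
  after byte 1 (102): sum1=93, sum2=84
  after byte 2 (63): sum1=156, sum2=240
  after byte 3 (53): sum1=209, sum2=194
Checksum = sum2·256 + sum1 = 194·256 + 209 = 49873 = 0xC2D1.

C2D1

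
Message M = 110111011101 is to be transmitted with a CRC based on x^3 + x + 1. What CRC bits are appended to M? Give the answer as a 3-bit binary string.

Append 3 zeros: 110111011101000. Divide by 1011 (XOR where the leading bit is 1):
  pos 0: 1101 XOR 1011 = 0110
  pos 1: 1101 XOR 1011 = 0110
  pos 2: 1101 XOR 1011 = 0110
  pos 3: 1100 XOR 1011 = 0111
  pos 4: 1111 XOR 1011 = 0100
  pos 5: 1001 XOR 1011 = 0010
  pos 7: 1010 XOR 1011 = 0001
  pos 10: 1100 XOR 1011 = 0111
  pos 11: 1110 XOR 1011 = 0101
Remainder (last 3 bits) = 101. This is the CRC / FCS.

101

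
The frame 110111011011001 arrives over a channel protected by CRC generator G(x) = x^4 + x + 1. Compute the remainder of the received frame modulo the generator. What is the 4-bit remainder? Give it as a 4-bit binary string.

Modulo-2 division of 110111011011001 by 10011:
  pos 0: 11011 XOR 10011 = 01000
  pos 1: 10001 XOR 10011 = 00010
  pos 4: 10011 XOR 10011 = 00000
  pos 10: 11001 XOR 10011 = 01010
Remainder = 1010 (nonzero — an error is detected).

1010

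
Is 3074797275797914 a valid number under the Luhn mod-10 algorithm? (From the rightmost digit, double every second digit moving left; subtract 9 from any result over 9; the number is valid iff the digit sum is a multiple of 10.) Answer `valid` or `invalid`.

valid

From the right, keep odd positions and double even positions (subtract 9 from any doubled value over 9):
  doubled (positions 2,4,...): 2 5 5 5 5 5 5 6 → sum 38
  kept (positions 1,3,...): 4 9 9 5 2 9 4 0 → sum 42
Total = 80.
80 mod 10 = 0, so the number is valid.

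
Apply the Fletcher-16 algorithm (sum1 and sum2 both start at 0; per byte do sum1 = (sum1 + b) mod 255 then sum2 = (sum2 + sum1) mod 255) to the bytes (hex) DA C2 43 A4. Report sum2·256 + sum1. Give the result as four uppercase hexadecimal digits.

Running sums (mod 255):
  after byte 0 (DA): sum1=218, sum2=218
  after byte 1 (C2): sum1=157, sum2=120
  after byte 2 (43): sum1=224, sum2=89
  after byte 3 (A4): sum1=133, sum2=222
Checksum = sum2·256 + sum1 = 222·256 + 133 = 56965 = 0xDE85.

DE85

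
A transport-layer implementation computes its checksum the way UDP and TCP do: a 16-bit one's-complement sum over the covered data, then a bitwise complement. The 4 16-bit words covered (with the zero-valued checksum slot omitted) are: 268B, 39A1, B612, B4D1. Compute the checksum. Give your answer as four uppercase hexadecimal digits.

One's-complement addition (fold any carry out of bit 15 back into bit 0):
  0x268B + 0x39A1 = 0x0602C
  0x602C + 0xB612 = 0x1163E → wrap carry → 0x163F
  0x163F + 0xB4D1 = 0x0CB10
One's-complement sum = 0xCB10.
Checksum = ~0xCB10 & 0xFFFF = 0x34EF.

34EF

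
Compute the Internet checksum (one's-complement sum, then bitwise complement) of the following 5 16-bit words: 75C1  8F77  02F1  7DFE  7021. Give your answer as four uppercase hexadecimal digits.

One's-complement addition (fold any carry out of bit 15 back into bit 0):
  0x75C1 + 0x8F77 = 0x10538 → wrap carry → 0x0539
  0x0539 + 0x02F1 = 0x0082A
  0x082A + 0x7DFE = 0x08628
  0x8628 + 0x7021 = 0x0F649
One's-complement sum = 0xF649.
Checksum = ~0xF649 & 0xFFFF = 0x09B6.

09B6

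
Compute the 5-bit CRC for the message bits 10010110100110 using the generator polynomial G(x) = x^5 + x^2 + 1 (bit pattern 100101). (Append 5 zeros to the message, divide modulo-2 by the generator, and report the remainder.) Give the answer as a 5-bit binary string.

Append 5 zeros: 1001011010011000000. Divide by 100101 (XOR where the leading bit is 1):
  pos 0: 100101 XOR 100101 = 000000
  pos 6: 101001 XOR 100101 = 001100
  pos 8: 110010 XOR 100101 = 010111
  pos 9: 101110 XOR 100101 = 001011
  pos 11: 101100 XOR 100101 = 001001
  pos 13: 100100 XOR 100101 = 000001
Remainder (last 5 bits) = 00001. This is the CRC / FCS.

00001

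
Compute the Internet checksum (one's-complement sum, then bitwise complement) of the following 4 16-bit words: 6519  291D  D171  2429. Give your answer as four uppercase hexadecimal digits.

7C2E

One's-complement addition (fold any carry out of bit 15 back into bit 0):
  0x6519 + 0x291D = 0x08E36
  0x8E36 + 0xD171 = 0x15FA7 → wrap carry → 0x5FA8
  0x5FA8 + 0x2429 = 0x083D1
One's-complement sum = 0x83D1.
Checksum = ~0x83D1 & 0xFFFF = 0x7C2E.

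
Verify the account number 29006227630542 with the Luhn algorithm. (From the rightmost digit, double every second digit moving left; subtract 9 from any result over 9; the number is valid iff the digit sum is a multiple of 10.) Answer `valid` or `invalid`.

valid

From the right, keep odd positions and double even positions (subtract 9 from any doubled value over 9):
  doubled (positions 2,4,...): 8 0 3 4 3 0 4 → sum 22
  kept (positions 1,3,...): 2 5 3 7 2 0 9 → sum 28
Total = 50.
50 mod 10 = 0, so the number is valid.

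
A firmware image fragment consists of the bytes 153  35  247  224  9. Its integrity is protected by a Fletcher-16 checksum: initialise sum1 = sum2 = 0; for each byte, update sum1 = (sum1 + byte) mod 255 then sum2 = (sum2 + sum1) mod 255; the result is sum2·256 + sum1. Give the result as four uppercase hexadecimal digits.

Running sums (mod 255):
  after byte 0 (153): sum1=153, sum2=153
  after byte 1 (35): sum1=188, sum2=86
  after byte 2 (247): sum1=180, sum2=11
  after byte 3 (224): sum1=149, sum2=160
  after byte 4 (9): sum1=158, sum2=63
Checksum = sum2·256 + sum1 = 63·256 + 158 = 16286 = 0x3F9E.

3F9E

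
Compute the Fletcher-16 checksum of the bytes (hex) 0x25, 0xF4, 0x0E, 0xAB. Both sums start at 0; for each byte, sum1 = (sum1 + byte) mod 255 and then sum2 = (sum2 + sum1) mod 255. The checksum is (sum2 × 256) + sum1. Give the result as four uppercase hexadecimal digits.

3BD3

Running sums (mod 255):
  after byte 0 (0x25): sum1=37, sum2=37
  after byte 1 (0xF4): sum1=26, sum2=63
  after byte 2 (0x0E): sum1=40, sum2=103
  after byte 3 (0xAB): sum1=211, sum2=59
Checksum = sum2·256 + sum1 = 59·256 + 211 = 15315 = 0x3BD3.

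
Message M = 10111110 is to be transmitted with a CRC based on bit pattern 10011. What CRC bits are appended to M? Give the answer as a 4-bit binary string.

Append 4 zeros: 101111100000. Divide by 10011 (XOR where the leading bit is 1):
  pos 0: 10111 XOR 10011 = 00100
  pos 2: 10011 XOR 10011 = 00000
Remainder (last 4 bits) = 0000. This is the CRC / FCS.

0000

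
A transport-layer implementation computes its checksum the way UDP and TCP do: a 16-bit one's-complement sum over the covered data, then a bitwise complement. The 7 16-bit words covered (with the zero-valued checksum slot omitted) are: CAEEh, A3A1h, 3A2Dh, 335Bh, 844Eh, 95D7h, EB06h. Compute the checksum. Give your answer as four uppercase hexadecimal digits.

One's-complement addition (fold any carry out of bit 15 back into bit 0):
  0xCAEE + 0xA3A1 = 0x16E8F → wrap carry → 0x6E90
  0x6E90 + 0x3A2D = 0x0A8BD
  0xA8BD + 0x335B = 0x0DC18
  0xDC18 + 0x844E = 0x16066 → wrap carry → 0x6067
  0x6067 + 0x95D7 = 0x0F63E
  0xF63E + 0xEB06 = 0x1E144 → wrap carry → 0xE145
One's-complement sum = 0xE145.
Checksum = ~0xE145 & 0xFFFF = 0x1EBA.

1EBA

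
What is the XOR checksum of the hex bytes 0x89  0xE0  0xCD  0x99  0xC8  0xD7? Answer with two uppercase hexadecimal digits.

22

XOR the bytes together:
  start with 0x89
  0x89 ⊕ 0xE0 = 0x69
  0x69 ⊕ 0xCD = 0xA4
  0xA4 ⊕ 0x99 = 0x3D
  0x3D ⊕ 0xC8 = 0xF5
  0xF5 ⊕ 0xD7 = 0x22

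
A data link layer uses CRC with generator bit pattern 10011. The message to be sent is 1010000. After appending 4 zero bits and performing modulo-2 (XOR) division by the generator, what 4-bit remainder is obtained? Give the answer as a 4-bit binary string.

Append 4 zeros: 10100000000. Divide by 10011 (XOR where the leading bit is 1):
  pos 0: 10100 XOR 10011 = 00111
  pos 2: 11100 XOR 10011 = 01111
  pos 3: 11110 XOR 10011 = 01101
  pos 4: 11010 XOR 10011 = 01001
  pos 5: 10010 XOR 10011 = 00001
Remainder (last 4 bits) = 0010. This is the CRC / FCS.

0010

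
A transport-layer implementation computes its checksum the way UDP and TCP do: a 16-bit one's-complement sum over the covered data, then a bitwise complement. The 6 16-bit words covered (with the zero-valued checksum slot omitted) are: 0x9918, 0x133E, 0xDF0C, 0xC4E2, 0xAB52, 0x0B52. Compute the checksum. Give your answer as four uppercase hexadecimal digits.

One's-complement addition (fold any carry out of bit 15 back into bit 0):
  0x9918 + 0x133E = 0x0AC56
  0xAC56 + 0xDF0C = 0x18B62 → wrap carry → 0x8B63
  0x8B63 + 0xC4E2 = 0x15045 → wrap carry → 0x5046
  0x5046 + 0xAB52 = 0x0FB98
  0xFB98 + 0x0B52 = 0x106EA → wrap carry → 0x06EB
One's-complement sum = 0x06EB.
Checksum = ~0x06EB & 0xFFFF = 0xF914.

F914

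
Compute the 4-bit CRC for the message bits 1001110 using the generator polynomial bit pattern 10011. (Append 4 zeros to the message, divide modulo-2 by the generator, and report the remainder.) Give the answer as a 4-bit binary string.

0110

Append 4 zeros: 10011100000. Divide by 10011 (XOR where the leading bit is 1):
  pos 0: 10011 XOR 10011 = 00000
  pos 5: 10000 XOR 10011 = 00011
Remainder (last 4 bits) = 0110. This is the CRC / FCS.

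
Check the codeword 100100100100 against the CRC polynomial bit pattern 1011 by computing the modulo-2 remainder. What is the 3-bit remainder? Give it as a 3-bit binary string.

111

Modulo-2 division of 100100100100 by 1011:
  pos 0: 1001 XOR 1011 = 0010
  pos 2: 1000 XOR 1011 = 0011
  pos 4: 1110 XOR 1011 = 0101
  pos 5: 1010 XOR 1011 = 0001
  pos 8: 1100 XOR 1011 = 0111
Remainder = 111 (nonzero — an error is detected).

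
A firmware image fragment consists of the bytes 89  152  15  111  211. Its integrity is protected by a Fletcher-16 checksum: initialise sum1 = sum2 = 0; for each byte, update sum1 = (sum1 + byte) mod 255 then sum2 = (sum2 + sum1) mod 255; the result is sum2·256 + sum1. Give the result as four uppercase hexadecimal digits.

Running sums (mod 255):
  after byte 0 (89): sum1=89, sum2=89
  after byte 1 (152): sum1=241, sum2=75
  after byte 2 (15): sum1=1, sum2=76
  after byte 3 (111): sum1=112, sum2=188
  after byte 4 (211): sum1=68, sum2=1
Checksum = sum2·256 + sum1 = 1·256 + 68 = 324 = 0x0144.

0144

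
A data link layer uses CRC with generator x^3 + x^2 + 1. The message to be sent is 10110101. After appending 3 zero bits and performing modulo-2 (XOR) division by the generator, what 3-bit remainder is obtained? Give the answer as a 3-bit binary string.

000

Append 3 zeros: 10110101000. Divide by 1101 (XOR where the leading bit is 1):
  pos 0: 1011 XOR 1101 = 0110
  pos 1: 1100 XOR 1101 = 0001
  pos 4: 1101 XOR 1101 = 0000
Remainder (last 3 bits) = 000. This is the CRC / FCS.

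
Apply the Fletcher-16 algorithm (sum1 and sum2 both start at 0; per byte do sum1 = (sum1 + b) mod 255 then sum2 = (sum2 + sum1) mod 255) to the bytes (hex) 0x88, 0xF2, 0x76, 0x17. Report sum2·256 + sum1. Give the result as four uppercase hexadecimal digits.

FE09

Running sums (mod 255):
  after byte 0 (0x88): sum1=136, sum2=136
  after byte 1 (0xF2): sum1=123, sum2=4
  after byte 2 (0x76): sum1=241, sum2=245
  after byte 3 (0x17): sum1=9, sum2=254
Checksum = sum2·256 + sum1 = 254·256 + 9 = 65033 = 0xFE09.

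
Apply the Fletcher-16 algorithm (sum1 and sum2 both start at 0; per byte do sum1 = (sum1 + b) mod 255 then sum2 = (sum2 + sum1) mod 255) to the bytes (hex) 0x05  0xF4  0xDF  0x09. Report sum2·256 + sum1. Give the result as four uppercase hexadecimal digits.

BBE2

Running sums (mod 255):
  after byte 0 (0x05): sum1=5, sum2=5
  after byte 1 (0xF4): sum1=249, sum2=254
  after byte 2 (0xDF): sum1=217, sum2=216
  after byte 3 (0x09): sum1=226, sum2=187
Checksum = sum2·256 + sum1 = 187·256 + 226 = 48098 = 0xBBE2.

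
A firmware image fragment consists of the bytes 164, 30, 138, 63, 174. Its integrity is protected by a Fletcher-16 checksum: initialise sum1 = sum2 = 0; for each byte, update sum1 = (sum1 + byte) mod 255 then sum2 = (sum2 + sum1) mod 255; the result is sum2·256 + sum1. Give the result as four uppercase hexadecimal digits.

7C3B

Running sums (mod 255):
  after byte 0 (164): sum1=164, sum2=164
  after byte 1 (30): sum1=194, sum2=103
  after byte 2 (138): sum1=77, sum2=180
  after byte 3 (63): sum1=140, sum2=65
  after byte 4 (174): sum1=59, sum2=124
Checksum = sum2·256 + sum1 = 124·256 + 59 = 31803 = 0x7C3B.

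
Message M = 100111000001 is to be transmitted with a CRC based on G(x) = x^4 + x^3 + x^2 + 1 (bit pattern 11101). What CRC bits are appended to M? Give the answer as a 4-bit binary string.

Append 4 zeros: 1001110000010000. Divide by 11101 (XOR where the leading bit is 1):
  pos 0: 10011 XOR 11101 = 01110
  pos 1: 11101 XOR 11101 = 00000
  pos 11: 10000 XOR 11101 = 01101
Remainder (last 4 bits) = 1101. This is the CRC / FCS.

1101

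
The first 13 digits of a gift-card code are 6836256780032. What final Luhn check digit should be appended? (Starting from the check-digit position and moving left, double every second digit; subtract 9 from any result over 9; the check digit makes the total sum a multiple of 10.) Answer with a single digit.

Partial digits right→left: 2 3 0 0 8 7 6 5 2 6 3 8 6
Double every second digit counting from the check-digit position (so the 1st, 3rd, 5th, ... of the partial from the right).
  doubled (with −9 where >9): 4 0 7 3 4 6 3 → sum 27
  kept as-is: 3 0 7 5 6 8 → sum 29
Total = 27 + 29 = 56.
Check digit = (10 − (56 mod 10)) mod 10 = 4.

4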